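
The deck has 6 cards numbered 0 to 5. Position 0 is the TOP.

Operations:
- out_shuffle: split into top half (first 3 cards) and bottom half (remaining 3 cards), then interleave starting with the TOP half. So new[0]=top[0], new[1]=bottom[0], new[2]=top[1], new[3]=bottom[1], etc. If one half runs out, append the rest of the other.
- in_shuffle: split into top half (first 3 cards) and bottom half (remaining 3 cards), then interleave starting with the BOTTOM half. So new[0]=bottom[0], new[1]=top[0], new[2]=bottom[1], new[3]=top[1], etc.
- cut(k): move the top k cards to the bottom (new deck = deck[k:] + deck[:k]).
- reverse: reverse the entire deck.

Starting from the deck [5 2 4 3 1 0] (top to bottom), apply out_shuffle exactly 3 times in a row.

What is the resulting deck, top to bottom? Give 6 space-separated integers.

Answer: 5 4 1 2 3 0

Derivation:
After op 1 (out_shuffle): [5 3 2 1 4 0]
After op 2 (out_shuffle): [5 1 3 4 2 0]
After op 3 (out_shuffle): [5 4 1 2 3 0]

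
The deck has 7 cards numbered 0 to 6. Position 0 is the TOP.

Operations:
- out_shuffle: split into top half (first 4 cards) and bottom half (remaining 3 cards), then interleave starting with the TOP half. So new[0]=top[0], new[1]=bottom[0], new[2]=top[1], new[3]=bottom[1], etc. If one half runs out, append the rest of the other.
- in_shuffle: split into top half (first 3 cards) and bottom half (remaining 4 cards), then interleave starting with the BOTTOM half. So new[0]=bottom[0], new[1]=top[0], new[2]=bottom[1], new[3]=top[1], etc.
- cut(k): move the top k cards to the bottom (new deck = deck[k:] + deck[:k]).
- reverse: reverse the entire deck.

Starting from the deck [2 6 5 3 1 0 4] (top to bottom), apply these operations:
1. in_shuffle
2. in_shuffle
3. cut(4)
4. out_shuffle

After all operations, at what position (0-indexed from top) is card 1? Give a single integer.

After op 1 (in_shuffle): [3 2 1 6 0 5 4]
After op 2 (in_shuffle): [6 3 0 2 5 1 4]
After op 3 (cut(4)): [5 1 4 6 3 0 2]
After op 4 (out_shuffle): [5 3 1 0 4 2 6]
Card 1 is at position 2.

Answer: 2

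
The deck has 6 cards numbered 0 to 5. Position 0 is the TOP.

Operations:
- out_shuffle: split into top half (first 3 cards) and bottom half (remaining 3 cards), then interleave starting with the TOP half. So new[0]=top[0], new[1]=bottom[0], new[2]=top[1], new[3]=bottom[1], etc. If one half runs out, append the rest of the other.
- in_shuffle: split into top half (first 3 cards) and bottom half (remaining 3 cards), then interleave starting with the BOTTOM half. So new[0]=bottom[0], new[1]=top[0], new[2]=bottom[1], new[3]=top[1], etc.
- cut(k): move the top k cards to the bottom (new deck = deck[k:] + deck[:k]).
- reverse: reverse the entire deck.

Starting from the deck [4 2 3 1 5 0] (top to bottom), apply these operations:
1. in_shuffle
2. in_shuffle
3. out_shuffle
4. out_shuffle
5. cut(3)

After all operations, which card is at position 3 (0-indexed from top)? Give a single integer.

Answer: 2

Derivation:
After op 1 (in_shuffle): [1 4 5 2 0 3]
After op 2 (in_shuffle): [2 1 0 4 3 5]
After op 3 (out_shuffle): [2 4 1 3 0 5]
After op 4 (out_shuffle): [2 3 4 0 1 5]
After op 5 (cut(3)): [0 1 5 2 3 4]
Position 3: card 2.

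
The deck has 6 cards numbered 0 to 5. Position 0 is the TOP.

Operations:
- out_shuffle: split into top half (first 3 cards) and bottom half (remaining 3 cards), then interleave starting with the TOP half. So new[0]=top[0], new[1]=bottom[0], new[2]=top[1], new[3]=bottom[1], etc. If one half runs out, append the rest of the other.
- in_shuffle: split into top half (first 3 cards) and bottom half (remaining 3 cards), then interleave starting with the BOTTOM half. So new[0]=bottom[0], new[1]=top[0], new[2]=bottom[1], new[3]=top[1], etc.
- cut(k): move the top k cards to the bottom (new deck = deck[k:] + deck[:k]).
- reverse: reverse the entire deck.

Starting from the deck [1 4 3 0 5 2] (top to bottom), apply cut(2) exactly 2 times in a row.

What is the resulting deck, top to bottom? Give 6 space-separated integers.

Answer: 5 2 1 4 3 0

Derivation:
After op 1 (cut(2)): [3 0 5 2 1 4]
After op 2 (cut(2)): [5 2 1 4 3 0]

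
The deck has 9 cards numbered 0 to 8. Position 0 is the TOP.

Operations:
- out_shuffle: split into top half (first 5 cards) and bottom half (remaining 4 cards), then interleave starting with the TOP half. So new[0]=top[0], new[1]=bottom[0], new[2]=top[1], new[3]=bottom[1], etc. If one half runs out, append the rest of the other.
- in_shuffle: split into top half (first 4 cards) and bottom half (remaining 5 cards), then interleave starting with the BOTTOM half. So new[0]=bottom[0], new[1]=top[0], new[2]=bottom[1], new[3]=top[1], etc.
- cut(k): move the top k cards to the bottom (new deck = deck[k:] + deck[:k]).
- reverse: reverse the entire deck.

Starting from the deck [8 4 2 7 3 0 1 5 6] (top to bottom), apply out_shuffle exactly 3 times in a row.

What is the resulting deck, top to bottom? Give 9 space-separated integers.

Answer: 8 6 5 1 0 3 7 2 4

Derivation:
After op 1 (out_shuffle): [8 0 4 1 2 5 7 6 3]
After op 2 (out_shuffle): [8 5 0 7 4 6 1 3 2]
After op 3 (out_shuffle): [8 6 5 1 0 3 7 2 4]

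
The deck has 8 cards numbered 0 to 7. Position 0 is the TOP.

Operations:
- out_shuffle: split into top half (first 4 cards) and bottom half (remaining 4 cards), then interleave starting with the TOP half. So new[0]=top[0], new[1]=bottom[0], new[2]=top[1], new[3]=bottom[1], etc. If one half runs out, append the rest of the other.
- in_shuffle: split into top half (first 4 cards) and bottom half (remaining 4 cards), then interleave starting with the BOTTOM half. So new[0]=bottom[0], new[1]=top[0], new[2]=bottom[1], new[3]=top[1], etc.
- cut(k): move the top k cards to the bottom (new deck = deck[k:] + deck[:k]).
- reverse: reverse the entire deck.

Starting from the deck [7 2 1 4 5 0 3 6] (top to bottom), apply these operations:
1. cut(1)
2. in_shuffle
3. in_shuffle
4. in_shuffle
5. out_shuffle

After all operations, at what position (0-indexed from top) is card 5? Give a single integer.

Answer: 1

Derivation:
After op 1 (cut(1)): [2 1 4 5 0 3 6 7]
After op 2 (in_shuffle): [0 2 3 1 6 4 7 5]
After op 3 (in_shuffle): [6 0 4 2 7 3 5 1]
After op 4 (in_shuffle): [7 6 3 0 5 4 1 2]
After op 5 (out_shuffle): [7 5 6 4 3 1 0 2]
Card 5 is at position 1.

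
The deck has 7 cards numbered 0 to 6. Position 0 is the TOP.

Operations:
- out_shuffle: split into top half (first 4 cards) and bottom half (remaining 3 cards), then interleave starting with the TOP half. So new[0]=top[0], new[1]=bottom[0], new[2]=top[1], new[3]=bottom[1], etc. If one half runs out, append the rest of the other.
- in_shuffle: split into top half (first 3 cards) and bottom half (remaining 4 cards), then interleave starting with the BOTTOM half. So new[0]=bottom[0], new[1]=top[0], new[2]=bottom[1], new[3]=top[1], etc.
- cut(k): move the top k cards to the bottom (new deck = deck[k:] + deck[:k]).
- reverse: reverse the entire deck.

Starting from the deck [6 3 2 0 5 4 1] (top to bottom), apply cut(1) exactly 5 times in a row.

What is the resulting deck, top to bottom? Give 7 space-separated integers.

After op 1 (cut(1)): [3 2 0 5 4 1 6]
After op 2 (cut(1)): [2 0 5 4 1 6 3]
After op 3 (cut(1)): [0 5 4 1 6 3 2]
After op 4 (cut(1)): [5 4 1 6 3 2 0]
After op 5 (cut(1)): [4 1 6 3 2 0 5]

Answer: 4 1 6 3 2 0 5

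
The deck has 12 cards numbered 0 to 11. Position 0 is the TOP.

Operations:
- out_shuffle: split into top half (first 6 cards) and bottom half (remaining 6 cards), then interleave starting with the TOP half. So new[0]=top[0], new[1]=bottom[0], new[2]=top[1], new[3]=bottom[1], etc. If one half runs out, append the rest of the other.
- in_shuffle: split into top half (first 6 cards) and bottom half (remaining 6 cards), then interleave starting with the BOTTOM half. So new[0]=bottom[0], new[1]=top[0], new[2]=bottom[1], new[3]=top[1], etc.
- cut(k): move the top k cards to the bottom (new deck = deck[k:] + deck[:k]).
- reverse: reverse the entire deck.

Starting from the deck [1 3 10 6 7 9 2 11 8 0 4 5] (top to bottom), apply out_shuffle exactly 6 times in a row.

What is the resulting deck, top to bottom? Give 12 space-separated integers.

After op 1 (out_shuffle): [1 2 3 11 10 8 6 0 7 4 9 5]
After op 2 (out_shuffle): [1 6 2 0 3 7 11 4 10 9 8 5]
After op 3 (out_shuffle): [1 11 6 4 2 10 0 9 3 8 7 5]
After op 4 (out_shuffle): [1 0 11 9 6 3 4 8 2 7 10 5]
After op 5 (out_shuffle): [1 4 0 8 11 2 9 7 6 10 3 5]
After op 6 (out_shuffle): [1 9 4 7 0 6 8 10 11 3 2 5]

Answer: 1 9 4 7 0 6 8 10 11 3 2 5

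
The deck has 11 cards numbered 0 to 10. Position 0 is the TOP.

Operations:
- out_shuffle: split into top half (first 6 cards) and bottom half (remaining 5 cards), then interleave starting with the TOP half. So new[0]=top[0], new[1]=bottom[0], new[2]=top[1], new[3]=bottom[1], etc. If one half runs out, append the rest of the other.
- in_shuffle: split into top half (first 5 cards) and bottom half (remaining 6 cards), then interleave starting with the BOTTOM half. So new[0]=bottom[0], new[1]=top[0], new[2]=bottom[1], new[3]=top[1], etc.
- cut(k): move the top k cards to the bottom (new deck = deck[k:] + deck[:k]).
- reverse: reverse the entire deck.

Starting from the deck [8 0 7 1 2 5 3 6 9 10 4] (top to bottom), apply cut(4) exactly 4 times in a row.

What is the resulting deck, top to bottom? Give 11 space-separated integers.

After op 1 (cut(4)): [2 5 3 6 9 10 4 8 0 7 1]
After op 2 (cut(4)): [9 10 4 8 0 7 1 2 5 3 6]
After op 3 (cut(4)): [0 7 1 2 5 3 6 9 10 4 8]
After op 4 (cut(4)): [5 3 6 9 10 4 8 0 7 1 2]

Answer: 5 3 6 9 10 4 8 0 7 1 2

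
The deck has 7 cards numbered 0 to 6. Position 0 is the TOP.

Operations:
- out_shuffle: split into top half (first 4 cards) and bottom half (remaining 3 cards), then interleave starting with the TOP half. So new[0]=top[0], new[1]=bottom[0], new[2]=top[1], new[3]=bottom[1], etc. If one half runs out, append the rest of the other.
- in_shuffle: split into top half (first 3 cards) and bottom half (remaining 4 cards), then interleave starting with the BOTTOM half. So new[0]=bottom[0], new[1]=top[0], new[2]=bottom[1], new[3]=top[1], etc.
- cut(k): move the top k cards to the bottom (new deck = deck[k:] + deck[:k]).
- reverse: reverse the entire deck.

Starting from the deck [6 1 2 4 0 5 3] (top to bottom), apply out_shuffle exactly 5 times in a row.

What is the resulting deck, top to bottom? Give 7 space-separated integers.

After op 1 (out_shuffle): [6 0 1 5 2 3 4]
After op 2 (out_shuffle): [6 2 0 3 1 4 5]
After op 3 (out_shuffle): [6 1 2 4 0 5 3]
After op 4 (out_shuffle): [6 0 1 5 2 3 4]
After op 5 (out_shuffle): [6 2 0 3 1 4 5]

Answer: 6 2 0 3 1 4 5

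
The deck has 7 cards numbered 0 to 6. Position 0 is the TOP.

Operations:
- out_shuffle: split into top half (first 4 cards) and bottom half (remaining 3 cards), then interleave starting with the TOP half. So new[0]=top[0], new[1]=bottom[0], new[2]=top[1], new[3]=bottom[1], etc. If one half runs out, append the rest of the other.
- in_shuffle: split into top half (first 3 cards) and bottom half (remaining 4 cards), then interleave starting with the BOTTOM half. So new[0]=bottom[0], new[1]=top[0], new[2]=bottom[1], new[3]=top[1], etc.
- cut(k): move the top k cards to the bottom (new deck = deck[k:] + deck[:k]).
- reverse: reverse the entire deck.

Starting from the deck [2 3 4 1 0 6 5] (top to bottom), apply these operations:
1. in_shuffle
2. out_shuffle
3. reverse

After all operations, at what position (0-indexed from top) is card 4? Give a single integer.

After op 1 (in_shuffle): [1 2 0 3 6 4 5]
After op 2 (out_shuffle): [1 6 2 4 0 5 3]
After op 3 (reverse): [3 5 0 4 2 6 1]
Card 4 is at position 3.

Answer: 3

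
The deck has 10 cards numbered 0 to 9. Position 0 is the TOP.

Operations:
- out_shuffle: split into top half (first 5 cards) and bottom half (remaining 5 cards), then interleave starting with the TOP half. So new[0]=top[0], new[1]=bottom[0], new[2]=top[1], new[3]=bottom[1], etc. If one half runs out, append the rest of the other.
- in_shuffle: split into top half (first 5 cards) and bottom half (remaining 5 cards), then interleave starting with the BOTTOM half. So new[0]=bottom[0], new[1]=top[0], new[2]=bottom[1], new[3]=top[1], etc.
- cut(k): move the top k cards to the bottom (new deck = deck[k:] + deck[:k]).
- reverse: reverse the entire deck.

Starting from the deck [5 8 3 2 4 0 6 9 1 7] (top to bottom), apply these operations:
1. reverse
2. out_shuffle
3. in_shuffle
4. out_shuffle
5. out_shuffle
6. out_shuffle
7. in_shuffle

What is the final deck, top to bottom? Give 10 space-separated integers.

After op 1 (reverse): [7 1 9 6 0 4 2 3 8 5]
After op 2 (out_shuffle): [7 4 1 2 9 3 6 8 0 5]
After op 3 (in_shuffle): [3 7 6 4 8 1 0 2 5 9]
After op 4 (out_shuffle): [3 1 7 0 6 2 4 5 8 9]
After op 5 (out_shuffle): [3 2 1 4 7 5 0 8 6 9]
After op 6 (out_shuffle): [3 5 2 0 1 8 4 6 7 9]
After op 7 (in_shuffle): [8 3 4 5 6 2 7 0 9 1]

Answer: 8 3 4 5 6 2 7 0 9 1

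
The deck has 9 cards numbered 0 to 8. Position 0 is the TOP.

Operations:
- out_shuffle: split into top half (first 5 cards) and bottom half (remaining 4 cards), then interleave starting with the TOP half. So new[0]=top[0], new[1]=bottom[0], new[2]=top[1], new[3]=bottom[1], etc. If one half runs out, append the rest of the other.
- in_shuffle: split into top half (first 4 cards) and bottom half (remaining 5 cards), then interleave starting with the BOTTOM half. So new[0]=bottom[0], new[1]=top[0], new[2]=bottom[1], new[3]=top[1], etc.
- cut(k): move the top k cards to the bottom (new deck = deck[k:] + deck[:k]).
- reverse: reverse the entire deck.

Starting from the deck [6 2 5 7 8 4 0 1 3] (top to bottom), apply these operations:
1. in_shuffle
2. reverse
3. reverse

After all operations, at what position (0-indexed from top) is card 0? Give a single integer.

Answer: 4

Derivation:
After op 1 (in_shuffle): [8 6 4 2 0 5 1 7 3]
After op 2 (reverse): [3 7 1 5 0 2 4 6 8]
After op 3 (reverse): [8 6 4 2 0 5 1 7 3]
Card 0 is at position 4.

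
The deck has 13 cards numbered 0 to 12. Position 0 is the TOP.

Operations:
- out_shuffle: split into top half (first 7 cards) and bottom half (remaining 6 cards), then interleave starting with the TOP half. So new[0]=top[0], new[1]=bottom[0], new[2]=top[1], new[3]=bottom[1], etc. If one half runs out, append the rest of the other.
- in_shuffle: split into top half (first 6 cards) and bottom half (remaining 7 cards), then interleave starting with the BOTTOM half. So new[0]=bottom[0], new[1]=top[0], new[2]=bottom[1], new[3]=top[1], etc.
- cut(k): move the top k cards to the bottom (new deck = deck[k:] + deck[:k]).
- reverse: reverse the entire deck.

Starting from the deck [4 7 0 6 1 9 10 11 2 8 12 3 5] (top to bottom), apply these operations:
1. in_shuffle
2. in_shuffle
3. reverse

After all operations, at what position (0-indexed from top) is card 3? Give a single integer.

After op 1 (in_shuffle): [10 4 11 7 2 0 8 6 12 1 3 9 5]
After op 2 (in_shuffle): [8 10 6 4 12 11 1 7 3 2 9 0 5]
After op 3 (reverse): [5 0 9 2 3 7 1 11 12 4 6 10 8]
Card 3 is at position 4.

Answer: 4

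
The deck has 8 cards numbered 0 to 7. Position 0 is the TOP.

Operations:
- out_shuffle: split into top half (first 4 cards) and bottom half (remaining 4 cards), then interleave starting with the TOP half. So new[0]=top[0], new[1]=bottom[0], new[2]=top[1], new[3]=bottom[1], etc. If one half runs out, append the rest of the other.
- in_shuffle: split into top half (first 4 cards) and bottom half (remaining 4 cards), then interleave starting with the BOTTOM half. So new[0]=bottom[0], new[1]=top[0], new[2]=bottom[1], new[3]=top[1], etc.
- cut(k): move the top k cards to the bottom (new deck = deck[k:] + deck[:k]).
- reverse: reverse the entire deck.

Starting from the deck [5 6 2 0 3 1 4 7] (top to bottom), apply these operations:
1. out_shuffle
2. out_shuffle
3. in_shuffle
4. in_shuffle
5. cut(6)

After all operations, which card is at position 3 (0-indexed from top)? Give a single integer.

After op 1 (out_shuffle): [5 3 6 1 2 4 0 7]
After op 2 (out_shuffle): [5 2 3 4 6 0 1 7]
After op 3 (in_shuffle): [6 5 0 2 1 3 7 4]
After op 4 (in_shuffle): [1 6 3 5 7 0 4 2]
After op 5 (cut(6)): [4 2 1 6 3 5 7 0]
Position 3: card 6.

Answer: 6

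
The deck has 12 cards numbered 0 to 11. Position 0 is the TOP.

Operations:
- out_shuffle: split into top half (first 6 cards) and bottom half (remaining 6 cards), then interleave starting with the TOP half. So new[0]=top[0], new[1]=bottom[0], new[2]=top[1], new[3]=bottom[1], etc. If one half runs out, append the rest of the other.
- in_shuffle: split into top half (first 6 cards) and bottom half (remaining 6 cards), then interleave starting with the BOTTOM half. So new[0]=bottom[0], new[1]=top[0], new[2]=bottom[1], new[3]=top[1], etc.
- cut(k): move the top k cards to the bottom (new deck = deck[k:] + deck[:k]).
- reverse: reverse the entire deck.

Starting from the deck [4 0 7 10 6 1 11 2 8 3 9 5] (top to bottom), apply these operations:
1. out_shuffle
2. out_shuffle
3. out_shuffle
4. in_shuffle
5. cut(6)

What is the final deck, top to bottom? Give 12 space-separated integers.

Answer: 8 9 6 11 5 7 3 4 1 2 0 10

Derivation:
After op 1 (out_shuffle): [4 11 0 2 7 8 10 3 6 9 1 5]
After op 2 (out_shuffle): [4 10 11 3 0 6 2 9 7 1 8 5]
After op 3 (out_shuffle): [4 2 10 9 11 7 3 1 0 8 6 5]
After op 4 (in_shuffle): [3 4 1 2 0 10 8 9 6 11 5 7]
After op 5 (cut(6)): [8 9 6 11 5 7 3 4 1 2 0 10]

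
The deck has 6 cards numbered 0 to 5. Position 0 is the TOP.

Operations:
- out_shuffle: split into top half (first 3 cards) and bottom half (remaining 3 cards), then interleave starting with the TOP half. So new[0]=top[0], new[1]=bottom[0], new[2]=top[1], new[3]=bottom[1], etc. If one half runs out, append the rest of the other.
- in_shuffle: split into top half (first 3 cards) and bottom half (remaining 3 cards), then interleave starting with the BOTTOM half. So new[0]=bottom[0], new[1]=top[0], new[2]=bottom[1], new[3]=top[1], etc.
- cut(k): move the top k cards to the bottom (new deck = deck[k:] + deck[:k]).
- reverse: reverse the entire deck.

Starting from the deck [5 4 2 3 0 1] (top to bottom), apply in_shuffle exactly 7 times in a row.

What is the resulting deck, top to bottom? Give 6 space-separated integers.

After op 1 (in_shuffle): [3 5 0 4 1 2]
After op 2 (in_shuffle): [4 3 1 5 2 0]
After op 3 (in_shuffle): [5 4 2 3 0 1]
After op 4 (in_shuffle): [3 5 0 4 1 2]
After op 5 (in_shuffle): [4 3 1 5 2 0]
After op 6 (in_shuffle): [5 4 2 3 0 1]
After op 7 (in_shuffle): [3 5 0 4 1 2]

Answer: 3 5 0 4 1 2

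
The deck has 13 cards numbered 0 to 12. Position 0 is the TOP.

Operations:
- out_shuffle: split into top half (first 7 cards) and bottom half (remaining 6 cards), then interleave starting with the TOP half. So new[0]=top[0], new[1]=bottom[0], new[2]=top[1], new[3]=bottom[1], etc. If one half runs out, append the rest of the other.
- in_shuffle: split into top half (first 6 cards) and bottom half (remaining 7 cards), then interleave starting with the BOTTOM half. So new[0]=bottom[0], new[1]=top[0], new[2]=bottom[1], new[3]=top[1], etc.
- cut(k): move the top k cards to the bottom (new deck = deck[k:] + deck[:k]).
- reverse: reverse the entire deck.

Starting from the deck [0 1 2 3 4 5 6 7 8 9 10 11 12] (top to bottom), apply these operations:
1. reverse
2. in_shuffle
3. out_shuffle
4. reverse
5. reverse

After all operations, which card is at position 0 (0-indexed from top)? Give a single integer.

After op 1 (reverse): [12 11 10 9 8 7 6 5 4 3 2 1 0]
After op 2 (in_shuffle): [6 12 5 11 4 10 3 9 2 8 1 7 0]
After op 3 (out_shuffle): [6 9 12 2 5 8 11 1 4 7 10 0 3]
After op 4 (reverse): [3 0 10 7 4 1 11 8 5 2 12 9 6]
After op 5 (reverse): [6 9 12 2 5 8 11 1 4 7 10 0 3]
Position 0: card 6.

Answer: 6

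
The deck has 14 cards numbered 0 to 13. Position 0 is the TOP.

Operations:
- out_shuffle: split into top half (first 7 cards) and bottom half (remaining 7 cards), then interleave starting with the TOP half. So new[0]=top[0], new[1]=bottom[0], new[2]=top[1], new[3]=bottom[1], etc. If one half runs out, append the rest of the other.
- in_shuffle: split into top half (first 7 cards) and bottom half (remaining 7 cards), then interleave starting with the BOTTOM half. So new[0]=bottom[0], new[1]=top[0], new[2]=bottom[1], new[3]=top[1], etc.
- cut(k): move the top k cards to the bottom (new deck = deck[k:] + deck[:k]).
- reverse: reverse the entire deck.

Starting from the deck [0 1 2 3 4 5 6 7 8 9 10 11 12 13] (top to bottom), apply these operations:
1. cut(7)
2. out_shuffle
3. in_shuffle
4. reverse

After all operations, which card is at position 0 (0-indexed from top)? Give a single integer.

Answer: 10

Derivation:
After op 1 (cut(7)): [7 8 9 10 11 12 13 0 1 2 3 4 5 6]
After op 2 (out_shuffle): [7 0 8 1 9 2 10 3 11 4 12 5 13 6]
After op 3 (in_shuffle): [3 7 11 0 4 8 12 1 5 9 13 2 6 10]
After op 4 (reverse): [10 6 2 13 9 5 1 12 8 4 0 11 7 3]
Position 0: card 10.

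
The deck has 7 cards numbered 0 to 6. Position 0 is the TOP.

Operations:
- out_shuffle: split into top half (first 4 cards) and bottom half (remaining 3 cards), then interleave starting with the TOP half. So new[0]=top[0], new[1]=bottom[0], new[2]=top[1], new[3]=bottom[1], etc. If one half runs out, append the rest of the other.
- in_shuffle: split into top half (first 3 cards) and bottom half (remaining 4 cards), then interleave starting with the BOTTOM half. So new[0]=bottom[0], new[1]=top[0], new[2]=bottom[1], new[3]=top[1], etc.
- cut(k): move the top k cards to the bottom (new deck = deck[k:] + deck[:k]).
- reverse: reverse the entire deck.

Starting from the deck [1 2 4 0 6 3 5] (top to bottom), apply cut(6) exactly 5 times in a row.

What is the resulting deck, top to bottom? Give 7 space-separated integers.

Answer: 4 0 6 3 5 1 2

Derivation:
After op 1 (cut(6)): [5 1 2 4 0 6 3]
After op 2 (cut(6)): [3 5 1 2 4 0 6]
After op 3 (cut(6)): [6 3 5 1 2 4 0]
After op 4 (cut(6)): [0 6 3 5 1 2 4]
After op 5 (cut(6)): [4 0 6 3 5 1 2]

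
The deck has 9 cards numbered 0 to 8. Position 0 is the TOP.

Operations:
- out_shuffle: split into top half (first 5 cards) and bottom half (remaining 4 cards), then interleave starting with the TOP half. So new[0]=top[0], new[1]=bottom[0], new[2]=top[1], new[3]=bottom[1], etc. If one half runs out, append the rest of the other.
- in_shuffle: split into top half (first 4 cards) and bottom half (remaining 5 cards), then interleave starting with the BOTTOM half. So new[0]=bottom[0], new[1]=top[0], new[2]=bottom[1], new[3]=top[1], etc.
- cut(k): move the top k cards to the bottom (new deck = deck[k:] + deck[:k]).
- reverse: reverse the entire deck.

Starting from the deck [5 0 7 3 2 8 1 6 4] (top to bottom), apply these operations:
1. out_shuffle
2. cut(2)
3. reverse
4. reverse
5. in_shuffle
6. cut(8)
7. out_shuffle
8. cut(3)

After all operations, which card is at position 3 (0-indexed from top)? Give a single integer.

Answer: 4

Derivation:
After op 1 (out_shuffle): [5 8 0 1 7 6 3 4 2]
After op 2 (cut(2)): [0 1 7 6 3 4 2 5 8]
After op 3 (reverse): [8 5 2 4 3 6 7 1 0]
After op 4 (reverse): [0 1 7 6 3 4 2 5 8]
After op 5 (in_shuffle): [3 0 4 1 2 7 5 6 8]
After op 6 (cut(8)): [8 3 0 4 1 2 7 5 6]
After op 7 (out_shuffle): [8 2 3 7 0 5 4 6 1]
After op 8 (cut(3)): [7 0 5 4 6 1 8 2 3]
Position 3: card 4.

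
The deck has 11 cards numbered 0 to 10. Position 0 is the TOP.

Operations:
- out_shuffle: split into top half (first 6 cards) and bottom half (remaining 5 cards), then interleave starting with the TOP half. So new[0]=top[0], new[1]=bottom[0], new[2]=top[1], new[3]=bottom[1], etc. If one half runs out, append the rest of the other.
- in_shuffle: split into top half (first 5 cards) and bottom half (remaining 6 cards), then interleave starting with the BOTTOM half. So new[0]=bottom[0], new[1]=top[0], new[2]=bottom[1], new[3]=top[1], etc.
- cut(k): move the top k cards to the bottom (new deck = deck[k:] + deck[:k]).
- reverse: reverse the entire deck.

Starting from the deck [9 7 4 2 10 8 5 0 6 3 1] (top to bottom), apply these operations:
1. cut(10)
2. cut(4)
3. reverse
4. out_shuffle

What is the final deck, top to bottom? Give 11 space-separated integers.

Answer: 4 0 7 5 9 8 1 10 3 2 6

Derivation:
After op 1 (cut(10)): [1 9 7 4 2 10 8 5 0 6 3]
After op 2 (cut(4)): [2 10 8 5 0 6 3 1 9 7 4]
After op 3 (reverse): [4 7 9 1 3 6 0 5 8 10 2]
After op 4 (out_shuffle): [4 0 7 5 9 8 1 10 3 2 6]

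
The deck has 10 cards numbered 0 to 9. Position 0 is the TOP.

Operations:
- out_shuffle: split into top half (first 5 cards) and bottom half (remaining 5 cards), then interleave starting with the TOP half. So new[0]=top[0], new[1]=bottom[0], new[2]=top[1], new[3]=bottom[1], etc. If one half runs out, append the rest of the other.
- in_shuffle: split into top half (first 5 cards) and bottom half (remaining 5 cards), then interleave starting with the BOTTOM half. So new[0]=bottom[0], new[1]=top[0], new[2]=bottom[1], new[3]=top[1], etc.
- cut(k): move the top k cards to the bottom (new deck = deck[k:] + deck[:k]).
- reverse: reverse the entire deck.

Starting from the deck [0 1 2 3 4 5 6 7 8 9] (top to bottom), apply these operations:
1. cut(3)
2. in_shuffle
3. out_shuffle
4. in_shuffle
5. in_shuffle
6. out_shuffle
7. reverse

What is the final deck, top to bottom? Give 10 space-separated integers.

Answer: 2 1 9 8 5 0 7 6 4 3

Derivation:
After op 1 (cut(3)): [3 4 5 6 7 8 9 0 1 2]
After op 2 (in_shuffle): [8 3 9 4 0 5 1 6 2 7]
After op 3 (out_shuffle): [8 5 3 1 9 6 4 2 0 7]
After op 4 (in_shuffle): [6 8 4 5 2 3 0 1 7 9]
After op 5 (in_shuffle): [3 6 0 8 1 4 7 5 9 2]
After op 6 (out_shuffle): [3 4 6 7 0 5 8 9 1 2]
After op 7 (reverse): [2 1 9 8 5 0 7 6 4 3]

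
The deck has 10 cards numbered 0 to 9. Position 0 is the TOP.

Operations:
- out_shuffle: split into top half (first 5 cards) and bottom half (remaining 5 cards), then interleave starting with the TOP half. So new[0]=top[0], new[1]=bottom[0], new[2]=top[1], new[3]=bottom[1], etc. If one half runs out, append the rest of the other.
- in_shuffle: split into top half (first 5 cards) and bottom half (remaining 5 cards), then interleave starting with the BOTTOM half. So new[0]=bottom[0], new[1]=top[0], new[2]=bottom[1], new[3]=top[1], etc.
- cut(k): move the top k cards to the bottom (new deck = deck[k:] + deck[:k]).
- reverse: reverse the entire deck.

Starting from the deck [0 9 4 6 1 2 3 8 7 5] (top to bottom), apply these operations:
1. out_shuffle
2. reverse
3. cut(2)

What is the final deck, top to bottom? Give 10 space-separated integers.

After op 1 (out_shuffle): [0 2 9 3 4 8 6 7 1 5]
After op 2 (reverse): [5 1 7 6 8 4 3 9 2 0]
After op 3 (cut(2)): [7 6 8 4 3 9 2 0 5 1]

Answer: 7 6 8 4 3 9 2 0 5 1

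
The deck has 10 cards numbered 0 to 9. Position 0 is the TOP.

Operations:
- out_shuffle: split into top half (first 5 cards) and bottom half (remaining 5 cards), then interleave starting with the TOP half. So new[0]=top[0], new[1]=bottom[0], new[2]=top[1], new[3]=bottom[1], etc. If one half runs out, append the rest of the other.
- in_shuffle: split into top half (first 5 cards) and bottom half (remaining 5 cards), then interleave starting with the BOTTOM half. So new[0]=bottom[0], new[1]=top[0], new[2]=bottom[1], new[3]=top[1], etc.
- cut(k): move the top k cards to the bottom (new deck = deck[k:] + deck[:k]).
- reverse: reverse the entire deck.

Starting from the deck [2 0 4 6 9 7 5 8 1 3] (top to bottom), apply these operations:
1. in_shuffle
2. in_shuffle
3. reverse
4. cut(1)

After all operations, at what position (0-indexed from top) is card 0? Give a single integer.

Answer: 1

Derivation:
After op 1 (in_shuffle): [7 2 5 0 8 4 1 6 3 9]
After op 2 (in_shuffle): [4 7 1 2 6 5 3 0 9 8]
After op 3 (reverse): [8 9 0 3 5 6 2 1 7 4]
After op 4 (cut(1)): [9 0 3 5 6 2 1 7 4 8]
Card 0 is at position 1.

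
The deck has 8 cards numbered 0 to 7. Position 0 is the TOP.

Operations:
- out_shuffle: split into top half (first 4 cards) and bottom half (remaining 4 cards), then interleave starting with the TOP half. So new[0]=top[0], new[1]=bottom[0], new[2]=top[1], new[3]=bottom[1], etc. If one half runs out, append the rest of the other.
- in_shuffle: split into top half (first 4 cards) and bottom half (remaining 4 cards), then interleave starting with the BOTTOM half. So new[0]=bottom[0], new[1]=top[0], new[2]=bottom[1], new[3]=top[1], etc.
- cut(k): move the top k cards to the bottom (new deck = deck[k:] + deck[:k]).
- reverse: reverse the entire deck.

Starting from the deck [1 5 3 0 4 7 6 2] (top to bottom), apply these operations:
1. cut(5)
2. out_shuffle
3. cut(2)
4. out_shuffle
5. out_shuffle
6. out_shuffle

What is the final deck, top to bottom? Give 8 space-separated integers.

After op 1 (cut(5)): [7 6 2 1 5 3 0 4]
After op 2 (out_shuffle): [7 5 6 3 2 0 1 4]
After op 3 (cut(2)): [6 3 2 0 1 4 7 5]
After op 4 (out_shuffle): [6 1 3 4 2 7 0 5]
After op 5 (out_shuffle): [6 2 1 7 3 0 4 5]
After op 6 (out_shuffle): [6 3 2 0 1 4 7 5]

Answer: 6 3 2 0 1 4 7 5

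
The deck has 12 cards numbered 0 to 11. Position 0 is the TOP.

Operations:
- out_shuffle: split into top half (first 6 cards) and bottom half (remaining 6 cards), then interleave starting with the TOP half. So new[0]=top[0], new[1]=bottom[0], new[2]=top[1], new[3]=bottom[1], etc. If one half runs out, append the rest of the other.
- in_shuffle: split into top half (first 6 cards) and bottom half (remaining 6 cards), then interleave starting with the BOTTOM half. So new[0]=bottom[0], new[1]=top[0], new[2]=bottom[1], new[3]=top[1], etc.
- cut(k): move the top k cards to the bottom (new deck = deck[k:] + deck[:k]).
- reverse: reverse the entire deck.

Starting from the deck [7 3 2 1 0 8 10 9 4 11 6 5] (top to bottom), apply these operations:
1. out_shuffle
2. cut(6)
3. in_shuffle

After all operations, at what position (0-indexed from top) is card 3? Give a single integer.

Answer: 4

Derivation:
After op 1 (out_shuffle): [7 10 3 9 2 4 1 11 0 6 8 5]
After op 2 (cut(6)): [1 11 0 6 8 5 7 10 3 9 2 4]
After op 3 (in_shuffle): [7 1 10 11 3 0 9 6 2 8 4 5]
Card 3 is at position 4.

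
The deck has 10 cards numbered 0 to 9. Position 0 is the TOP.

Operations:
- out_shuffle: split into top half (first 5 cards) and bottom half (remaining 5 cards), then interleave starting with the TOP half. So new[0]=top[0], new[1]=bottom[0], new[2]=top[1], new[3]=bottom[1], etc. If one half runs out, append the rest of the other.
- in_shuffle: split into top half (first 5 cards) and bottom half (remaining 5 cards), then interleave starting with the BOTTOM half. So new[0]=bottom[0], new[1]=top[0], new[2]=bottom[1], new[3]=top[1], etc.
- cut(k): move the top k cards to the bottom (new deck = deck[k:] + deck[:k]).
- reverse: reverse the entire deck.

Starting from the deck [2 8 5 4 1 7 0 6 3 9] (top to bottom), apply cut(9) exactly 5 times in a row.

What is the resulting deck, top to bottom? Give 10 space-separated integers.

After op 1 (cut(9)): [9 2 8 5 4 1 7 0 6 3]
After op 2 (cut(9)): [3 9 2 8 5 4 1 7 0 6]
After op 3 (cut(9)): [6 3 9 2 8 5 4 1 7 0]
After op 4 (cut(9)): [0 6 3 9 2 8 5 4 1 7]
After op 5 (cut(9)): [7 0 6 3 9 2 8 5 4 1]

Answer: 7 0 6 3 9 2 8 5 4 1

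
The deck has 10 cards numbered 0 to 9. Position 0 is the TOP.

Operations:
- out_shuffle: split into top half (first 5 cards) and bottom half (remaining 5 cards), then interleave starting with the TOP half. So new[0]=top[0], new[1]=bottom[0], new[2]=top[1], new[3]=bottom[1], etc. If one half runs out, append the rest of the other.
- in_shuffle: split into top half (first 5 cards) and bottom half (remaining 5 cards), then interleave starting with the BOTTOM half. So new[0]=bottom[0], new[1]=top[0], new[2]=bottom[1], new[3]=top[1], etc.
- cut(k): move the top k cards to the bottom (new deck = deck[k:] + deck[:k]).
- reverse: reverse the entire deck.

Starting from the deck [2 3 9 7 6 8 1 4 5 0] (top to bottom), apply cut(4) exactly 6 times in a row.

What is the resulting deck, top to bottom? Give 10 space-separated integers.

Answer: 6 8 1 4 5 0 2 3 9 7

Derivation:
After op 1 (cut(4)): [6 8 1 4 5 0 2 3 9 7]
After op 2 (cut(4)): [5 0 2 3 9 7 6 8 1 4]
After op 3 (cut(4)): [9 7 6 8 1 4 5 0 2 3]
After op 4 (cut(4)): [1 4 5 0 2 3 9 7 6 8]
After op 5 (cut(4)): [2 3 9 7 6 8 1 4 5 0]
After op 6 (cut(4)): [6 8 1 4 5 0 2 3 9 7]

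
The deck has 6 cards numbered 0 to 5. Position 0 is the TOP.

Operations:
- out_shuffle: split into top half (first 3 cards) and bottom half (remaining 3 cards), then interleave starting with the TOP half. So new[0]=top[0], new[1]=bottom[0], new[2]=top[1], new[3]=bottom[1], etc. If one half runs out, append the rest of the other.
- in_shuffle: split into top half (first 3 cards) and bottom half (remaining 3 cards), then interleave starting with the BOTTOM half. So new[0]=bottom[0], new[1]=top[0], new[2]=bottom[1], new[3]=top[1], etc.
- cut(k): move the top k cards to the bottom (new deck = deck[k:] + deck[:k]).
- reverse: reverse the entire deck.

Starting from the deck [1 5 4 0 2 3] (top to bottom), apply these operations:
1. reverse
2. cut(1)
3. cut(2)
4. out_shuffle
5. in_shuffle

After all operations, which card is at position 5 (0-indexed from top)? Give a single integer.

After op 1 (reverse): [3 2 0 4 5 1]
After op 2 (cut(1)): [2 0 4 5 1 3]
After op 3 (cut(2)): [4 5 1 3 2 0]
After op 4 (out_shuffle): [4 3 5 2 1 0]
After op 5 (in_shuffle): [2 4 1 3 0 5]
Position 5: card 5.

Answer: 5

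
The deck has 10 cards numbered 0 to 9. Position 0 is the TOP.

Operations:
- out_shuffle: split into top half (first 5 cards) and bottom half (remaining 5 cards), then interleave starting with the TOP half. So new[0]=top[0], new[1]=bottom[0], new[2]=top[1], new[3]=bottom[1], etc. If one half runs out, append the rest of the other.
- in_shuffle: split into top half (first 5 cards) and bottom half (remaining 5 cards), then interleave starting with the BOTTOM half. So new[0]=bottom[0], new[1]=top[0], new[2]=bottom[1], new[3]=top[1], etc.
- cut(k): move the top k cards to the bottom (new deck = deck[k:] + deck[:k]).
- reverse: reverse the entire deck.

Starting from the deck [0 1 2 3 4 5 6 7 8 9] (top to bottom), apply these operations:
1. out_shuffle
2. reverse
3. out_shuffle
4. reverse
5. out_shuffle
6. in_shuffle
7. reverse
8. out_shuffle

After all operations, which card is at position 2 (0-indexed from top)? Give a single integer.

After op 1 (out_shuffle): [0 5 1 6 2 7 3 8 4 9]
After op 2 (reverse): [9 4 8 3 7 2 6 1 5 0]
After op 3 (out_shuffle): [9 2 4 6 8 1 3 5 7 0]
After op 4 (reverse): [0 7 5 3 1 8 6 4 2 9]
After op 5 (out_shuffle): [0 8 7 6 5 4 3 2 1 9]
After op 6 (in_shuffle): [4 0 3 8 2 7 1 6 9 5]
After op 7 (reverse): [5 9 6 1 7 2 8 3 0 4]
After op 8 (out_shuffle): [5 2 9 8 6 3 1 0 7 4]
Position 2: card 9.

Answer: 9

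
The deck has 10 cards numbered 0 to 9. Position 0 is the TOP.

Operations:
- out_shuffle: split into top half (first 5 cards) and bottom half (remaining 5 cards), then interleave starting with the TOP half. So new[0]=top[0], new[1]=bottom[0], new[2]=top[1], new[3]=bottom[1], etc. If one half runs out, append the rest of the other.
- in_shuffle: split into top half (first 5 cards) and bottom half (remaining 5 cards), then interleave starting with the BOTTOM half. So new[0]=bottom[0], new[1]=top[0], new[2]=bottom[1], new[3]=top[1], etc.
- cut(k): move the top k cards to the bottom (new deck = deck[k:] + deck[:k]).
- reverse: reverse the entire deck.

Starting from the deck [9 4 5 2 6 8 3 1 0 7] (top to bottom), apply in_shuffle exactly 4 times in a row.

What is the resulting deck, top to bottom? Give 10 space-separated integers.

Answer: 0 3 6 5 9 7 1 8 2 4

Derivation:
After op 1 (in_shuffle): [8 9 3 4 1 5 0 2 7 6]
After op 2 (in_shuffle): [5 8 0 9 2 3 7 4 6 1]
After op 3 (in_shuffle): [3 5 7 8 4 0 6 9 1 2]
After op 4 (in_shuffle): [0 3 6 5 9 7 1 8 2 4]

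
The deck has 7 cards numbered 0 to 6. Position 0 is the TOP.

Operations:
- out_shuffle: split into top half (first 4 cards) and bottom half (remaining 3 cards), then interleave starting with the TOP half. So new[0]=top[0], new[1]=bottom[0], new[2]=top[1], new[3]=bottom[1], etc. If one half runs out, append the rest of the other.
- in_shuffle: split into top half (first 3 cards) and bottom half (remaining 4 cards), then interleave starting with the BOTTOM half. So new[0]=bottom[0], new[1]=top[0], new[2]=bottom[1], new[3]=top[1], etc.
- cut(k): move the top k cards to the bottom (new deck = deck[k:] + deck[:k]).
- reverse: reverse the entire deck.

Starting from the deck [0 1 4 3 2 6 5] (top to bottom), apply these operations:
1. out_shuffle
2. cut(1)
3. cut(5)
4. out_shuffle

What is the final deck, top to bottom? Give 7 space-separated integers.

After op 1 (out_shuffle): [0 2 1 6 4 5 3]
After op 2 (cut(1)): [2 1 6 4 5 3 0]
After op 3 (cut(5)): [3 0 2 1 6 4 5]
After op 4 (out_shuffle): [3 6 0 4 2 5 1]

Answer: 3 6 0 4 2 5 1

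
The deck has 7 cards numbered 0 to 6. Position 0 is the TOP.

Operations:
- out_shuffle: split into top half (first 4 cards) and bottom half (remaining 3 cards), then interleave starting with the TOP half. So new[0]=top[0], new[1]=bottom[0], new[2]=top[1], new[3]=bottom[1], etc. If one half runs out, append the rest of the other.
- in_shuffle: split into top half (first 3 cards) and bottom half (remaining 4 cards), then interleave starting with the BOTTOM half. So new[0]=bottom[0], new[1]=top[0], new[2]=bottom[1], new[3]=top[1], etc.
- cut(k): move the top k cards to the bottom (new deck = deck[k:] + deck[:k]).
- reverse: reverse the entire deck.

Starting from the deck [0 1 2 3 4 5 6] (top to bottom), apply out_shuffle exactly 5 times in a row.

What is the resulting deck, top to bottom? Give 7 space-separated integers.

After op 1 (out_shuffle): [0 4 1 5 2 6 3]
After op 2 (out_shuffle): [0 2 4 6 1 3 5]
After op 3 (out_shuffle): [0 1 2 3 4 5 6]
After op 4 (out_shuffle): [0 4 1 5 2 6 3]
After op 5 (out_shuffle): [0 2 4 6 1 3 5]

Answer: 0 2 4 6 1 3 5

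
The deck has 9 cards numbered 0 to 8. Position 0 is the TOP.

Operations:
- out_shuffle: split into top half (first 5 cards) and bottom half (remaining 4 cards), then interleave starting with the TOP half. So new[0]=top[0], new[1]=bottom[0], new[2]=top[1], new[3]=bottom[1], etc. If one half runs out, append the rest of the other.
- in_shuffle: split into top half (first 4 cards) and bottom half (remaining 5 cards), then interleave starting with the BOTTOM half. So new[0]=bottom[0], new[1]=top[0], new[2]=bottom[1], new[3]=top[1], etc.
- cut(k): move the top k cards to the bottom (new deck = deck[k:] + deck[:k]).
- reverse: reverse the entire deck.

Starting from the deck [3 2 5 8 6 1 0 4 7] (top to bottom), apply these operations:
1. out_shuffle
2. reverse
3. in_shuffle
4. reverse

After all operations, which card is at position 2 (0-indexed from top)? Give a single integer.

Answer: 1

Derivation:
After op 1 (out_shuffle): [3 1 2 0 5 4 8 7 6]
After op 2 (reverse): [6 7 8 4 5 0 2 1 3]
After op 3 (in_shuffle): [5 6 0 7 2 8 1 4 3]
After op 4 (reverse): [3 4 1 8 2 7 0 6 5]
Position 2: card 1.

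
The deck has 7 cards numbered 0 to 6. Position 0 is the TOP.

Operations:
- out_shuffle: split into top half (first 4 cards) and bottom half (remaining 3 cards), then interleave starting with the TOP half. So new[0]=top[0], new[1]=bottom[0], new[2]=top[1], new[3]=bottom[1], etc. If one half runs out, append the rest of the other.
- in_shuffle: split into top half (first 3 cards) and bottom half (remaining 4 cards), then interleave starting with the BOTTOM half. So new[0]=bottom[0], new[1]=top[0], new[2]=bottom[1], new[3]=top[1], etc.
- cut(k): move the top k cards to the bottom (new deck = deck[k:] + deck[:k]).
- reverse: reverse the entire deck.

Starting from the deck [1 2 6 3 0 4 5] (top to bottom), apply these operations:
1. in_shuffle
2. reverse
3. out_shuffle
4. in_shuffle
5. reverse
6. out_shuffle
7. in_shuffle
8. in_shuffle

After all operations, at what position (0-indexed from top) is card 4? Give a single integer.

After op 1 (in_shuffle): [3 1 0 2 4 6 5]
After op 2 (reverse): [5 6 4 2 0 1 3]
After op 3 (out_shuffle): [5 0 6 1 4 3 2]
After op 4 (in_shuffle): [1 5 4 0 3 6 2]
After op 5 (reverse): [2 6 3 0 4 5 1]
After op 6 (out_shuffle): [2 4 6 5 3 1 0]
After op 7 (in_shuffle): [5 2 3 4 1 6 0]
After op 8 (in_shuffle): [4 5 1 2 6 3 0]
Card 4 is at position 0.

Answer: 0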